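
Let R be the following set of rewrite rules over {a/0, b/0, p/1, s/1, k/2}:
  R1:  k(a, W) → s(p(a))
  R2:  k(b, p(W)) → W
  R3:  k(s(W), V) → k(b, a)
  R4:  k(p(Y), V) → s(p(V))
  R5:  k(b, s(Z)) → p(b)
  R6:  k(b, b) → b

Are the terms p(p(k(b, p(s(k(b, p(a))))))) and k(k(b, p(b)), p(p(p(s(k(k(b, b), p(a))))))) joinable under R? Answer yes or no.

Reduce t₁ = p(p(k(b, p(s(k(b, p(a))))))):
1. p(p(k(b, p(s(k(b, p(a)))))))  →  p(p(s(k(b, p(a)))))   [R2 at 1.1]
2. p(p(s(k(b, p(a)))))  →  p(p(s(a)))   [R2 at 1.1.1]

Reduce t₂ = k(k(b, p(b)), p(p(p(s(k(k(b, b), p(a))))))):
1. k(k(b, p(b)), p(p(p(s(k(k(b, b), p(a)))))))  →  k(b, p(p(p(s(k(k(b, b), p(a)))))))   [R2 at 1]
2. k(b, p(p(p(s(k(k(b, b), p(a)))))))  →  p(p(s(k(k(b, b), p(a)))))   [R2 at ε]
3. p(p(s(k(k(b, b), p(a)))))  →  p(p(s(k(b, p(a)))))   [R6 at 1.1.1.1]
4. p(p(s(k(b, p(a)))))  →  p(p(s(a)))   [R2 at 1.1.1]

yes — NF(t₁) = p(p(s(a))), NF(t₂) = p(p(s(a)))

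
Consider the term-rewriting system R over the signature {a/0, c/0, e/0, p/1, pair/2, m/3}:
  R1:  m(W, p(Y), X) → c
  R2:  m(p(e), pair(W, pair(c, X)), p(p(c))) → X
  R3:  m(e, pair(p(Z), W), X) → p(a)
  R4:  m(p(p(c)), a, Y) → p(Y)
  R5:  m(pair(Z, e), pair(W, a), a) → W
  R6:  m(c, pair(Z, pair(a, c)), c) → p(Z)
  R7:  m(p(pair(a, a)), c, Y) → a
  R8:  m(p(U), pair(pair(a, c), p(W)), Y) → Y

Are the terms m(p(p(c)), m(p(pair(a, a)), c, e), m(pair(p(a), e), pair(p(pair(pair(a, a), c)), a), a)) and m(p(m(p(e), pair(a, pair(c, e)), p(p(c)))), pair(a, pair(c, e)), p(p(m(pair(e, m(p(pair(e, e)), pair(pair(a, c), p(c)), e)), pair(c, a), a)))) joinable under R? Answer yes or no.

Reduce t₁ = m(p(p(c)), m(p(pair(a, a)), c, e), m(pair(p(a), e), pair(p(pair(pair(a, a), c)), a), a)):
1. m(p(p(c)), m(p(pair(a, a)), c, e), m(pair(p(a), e), pair(p(pair(pair(a, a), c)), a), a))  →  m(p(p(c)), a, m(pair(p(a), e), pair(p(pair(pair(a, a), c)), a), a))   [R7 at 2]
2. m(p(p(c)), a, m(pair(p(a), e), pair(p(pair(pair(a, a), c)), a), a))  →  p(m(pair(p(a), e), pair(p(pair(pair(a, a), c)), a), a))   [R4 at ε]
3. p(m(pair(p(a), e), pair(p(pair(pair(a, a), c)), a), a))  →  p(p(pair(pair(a, a), c)))   [R5 at 1]

Reduce t₂ = m(p(m(p(e), pair(a, pair(c, e)), p(p(c)))), pair(a, pair(c, e)), p(p(m(pair(e, m(p(pair(e, e)), pair(pair(a, c), p(c)), e)), pair(c, a), a)))):
1. m(p(m(p(e), pair(a, pair(c, e)), p(p(c)))), pair(a, pair(c, e)), p(p(m(pair(e, m(p(pair(e, e)), pair(pair(a, c), p(c)), e)), pair(c, a), a))))  →  m(p(e), pair(a, pair(c, e)), p(p(m(pair(e, m(p(pair(e, e)), pair(pair(a, c), p(c)), e)), pair(c, a), a))))   [R2 at 1.1]
2. m(p(e), pair(a, pair(c, e)), p(p(m(pair(e, m(p(pair(e, e)), pair(pair(a, c), p(c)), e)), pair(c, a), a))))  →  m(p(e), pair(a, pair(c, e)), p(p(m(pair(e, e), pair(c, a), a))))   [R8 at 3.1.1.1.2]
3. m(p(e), pair(a, pair(c, e)), p(p(m(pair(e, e), pair(c, a), a))))  →  m(p(e), pair(a, pair(c, e)), p(p(c)))   [R5 at 3.1.1]
4. m(p(e), pair(a, pair(c, e)), p(p(c)))  →  e   [R2 at ε]

no — NF(t₁) = p(p(pair(pair(a, a), c))), NF(t₂) = e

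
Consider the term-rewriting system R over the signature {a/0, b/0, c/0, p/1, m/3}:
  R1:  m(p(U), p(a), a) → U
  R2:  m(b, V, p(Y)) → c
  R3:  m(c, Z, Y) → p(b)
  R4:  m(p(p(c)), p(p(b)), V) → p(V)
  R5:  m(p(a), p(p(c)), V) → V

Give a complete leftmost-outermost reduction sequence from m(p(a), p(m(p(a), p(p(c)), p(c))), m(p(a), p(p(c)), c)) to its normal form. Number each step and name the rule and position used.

c

1. m(p(a), p(m(p(a), p(p(c)), p(c))), m(p(a), p(p(c)), c))  →  m(p(a), p(p(c)), m(p(a), p(p(c)), c))   [R5 at 2.1]
2. m(p(a), p(p(c)), m(p(a), p(p(c)), c))  →  m(p(a), p(p(c)), c)   [R5 at ε]
3. m(p(a), p(p(c)), c)  →  c   [R5 at ε]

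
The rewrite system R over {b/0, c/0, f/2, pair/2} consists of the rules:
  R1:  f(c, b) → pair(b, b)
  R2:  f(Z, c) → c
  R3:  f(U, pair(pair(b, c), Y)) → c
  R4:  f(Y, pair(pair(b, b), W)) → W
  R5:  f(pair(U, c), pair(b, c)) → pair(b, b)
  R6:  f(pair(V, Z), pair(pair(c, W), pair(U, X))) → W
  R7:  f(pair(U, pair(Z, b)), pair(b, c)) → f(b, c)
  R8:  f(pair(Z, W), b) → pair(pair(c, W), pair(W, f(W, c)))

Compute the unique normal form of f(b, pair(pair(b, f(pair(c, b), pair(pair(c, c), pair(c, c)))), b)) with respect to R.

c

1. f(b, pair(pair(b, f(pair(c, b), pair(pair(c, c), pair(c, c)))), b))  →  f(b, pair(pair(b, c), b))   [R6 at 2.1.2]
2. f(b, pair(pair(b, c), b))  →  c   [R3 at ε]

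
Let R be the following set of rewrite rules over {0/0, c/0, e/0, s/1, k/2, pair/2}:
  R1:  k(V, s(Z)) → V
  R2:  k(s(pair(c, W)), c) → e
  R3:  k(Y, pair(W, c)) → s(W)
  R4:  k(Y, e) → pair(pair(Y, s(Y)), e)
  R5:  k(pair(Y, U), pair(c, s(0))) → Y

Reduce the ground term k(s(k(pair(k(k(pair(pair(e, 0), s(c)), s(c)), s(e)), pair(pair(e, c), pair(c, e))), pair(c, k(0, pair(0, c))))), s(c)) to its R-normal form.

1. k(s(k(pair(k(k(pair(pair(e, 0), s(c)), s(c)), s(e)), pair(pair(e, c), pair(c, e))), pair(c, k(0, pair(0, c))))), s(c))  →  s(k(pair(k(k(pair(pair(e, 0), s(c)), s(c)), s(e)), pair(pair(e, c), pair(c, e))), pair(c, k(0, pair(0, c)))))   [R1 at ε]
2. s(k(pair(k(k(pair(pair(e, 0), s(c)), s(c)), s(e)), pair(pair(e, c), pair(c, e))), pair(c, k(0, pair(0, c)))))  →  s(k(pair(k(pair(pair(e, 0), s(c)), s(c)), pair(pair(e, c), pair(c, e))), pair(c, k(0, pair(0, c)))))   [R1 at 1.1.1]
3. s(k(pair(k(pair(pair(e, 0), s(c)), s(c)), pair(pair(e, c), pair(c, e))), pair(c, k(0, pair(0, c)))))  →  s(k(pair(pair(pair(e, 0), s(c)), pair(pair(e, c), pair(c, e))), pair(c, k(0, pair(0, c)))))   [R1 at 1.1.1]
4. s(k(pair(pair(pair(e, 0), s(c)), pair(pair(e, c), pair(c, e))), pair(c, k(0, pair(0, c)))))  →  s(k(pair(pair(pair(e, 0), s(c)), pair(pair(e, c), pair(c, e))), pair(c, s(0))))   [R3 at 1.2.2]
5. s(k(pair(pair(pair(e, 0), s(c)), pair(pair(e, c), pair(c, e))), pair(c, s(0))))  →  s(pair(pair(e, 0), s(c)))   [R5 at 1]

s(pair(pair(e, 0), s(c)))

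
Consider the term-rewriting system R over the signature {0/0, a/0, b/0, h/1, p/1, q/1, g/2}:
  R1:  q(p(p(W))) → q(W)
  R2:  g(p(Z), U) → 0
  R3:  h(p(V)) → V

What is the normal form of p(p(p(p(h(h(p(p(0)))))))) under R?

1. p(p(p(p(h(h(p(p(0))))))))  →  p(p(p(p(h(p(0))))))   [R3 at 1.1.1.1.1]
2. p(p(p(p(h(p(0))))))  →  p(p(p(p(0))))   [R3 at 1.1.1.1]

p(p(p(p(0))))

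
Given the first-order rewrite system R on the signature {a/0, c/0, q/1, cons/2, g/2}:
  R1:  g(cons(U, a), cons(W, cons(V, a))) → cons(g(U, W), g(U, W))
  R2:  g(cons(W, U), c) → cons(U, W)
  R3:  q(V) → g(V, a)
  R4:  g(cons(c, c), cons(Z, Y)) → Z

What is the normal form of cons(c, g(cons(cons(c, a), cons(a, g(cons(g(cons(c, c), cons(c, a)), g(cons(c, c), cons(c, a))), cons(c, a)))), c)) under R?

cons(c, cons(cons(a, c), cons(c, a)))

1. cons(c, g(cons(cons(c, a), cons(a, g(cons(g(cons(c, c), cons(c, a)), g(cons(c, c), cons(c, a))), cons(c, a)))), c))  →  cons(c, cons(cons(a, g(cons(g(cons(c, c), cons(c, a)), g(cons(c, c), cons(c, a))), cons(c, a))), cons(c, a)))   [R2 at 2]
2. cons(c, cons(cons(a, g(cons(g(cons(c, c), cons(c, a)), g(cons(c, c), cons(c, a))), cons(c, a))), cons(c, a)))  →  cons(c, cons(cons(a, g(cons(c, g(cons(c, c), cons(c, a))), cons(c, a))), cons(c, a)))   [R4 at 2.1.2.1.1]
3. cons(c, cons(cons(a, g(cons(c, g(cons(c, c), cons(c, a))), cons(c, a))), cons(c, a)))  →  cons(c, cons(cons(a, g(cons(c, c), cons(c, a))), cons(c, a)))   [R4 at 2.1.2.1.2]
4. cons(c, cons(cons(a, g(cons(c, c), cons(c, a))), cons(c, a)))  →  cons(c, cons(cons(a, c), cons(c, a)))   [R4 at 2.1.2]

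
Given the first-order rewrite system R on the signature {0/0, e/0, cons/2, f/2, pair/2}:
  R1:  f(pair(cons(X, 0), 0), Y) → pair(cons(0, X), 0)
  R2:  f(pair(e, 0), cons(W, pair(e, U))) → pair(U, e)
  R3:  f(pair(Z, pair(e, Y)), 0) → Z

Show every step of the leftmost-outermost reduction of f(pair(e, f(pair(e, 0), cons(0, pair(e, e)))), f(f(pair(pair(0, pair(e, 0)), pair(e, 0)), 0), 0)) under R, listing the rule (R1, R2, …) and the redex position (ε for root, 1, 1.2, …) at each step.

e

1. f(pair(e, f(pair(e, 0), cons(0, pair(e, e)))), f(f(pair(pair(0, pair(e, 0)), pair(e, 0)), 0), 0))  →  f(pair(e, pair(e, e)), f(f(pair(pair(0, pair(e, 0)), pair(e, 0)), 0), 0))   [R2 at 1.2]
2. f(pair(e, pair(e, e)), f(f(pair(pair(0, pair(e, 0)), pair(e, 0)), 0), 0))  →  f(pair(e, pair(e, e)), f(pair(0, pair(e, 0)), 0))   [R3 at 2.1]
3. f(pair(e, pair(e, e)), f(pair(0, pair(e, 0)), 0))  →  f(pair(e, pair(e, e)), 0)   [R3 at 2]
4. f(pair(e, pair(e, e)), 0)  →  e   [R3 at ε]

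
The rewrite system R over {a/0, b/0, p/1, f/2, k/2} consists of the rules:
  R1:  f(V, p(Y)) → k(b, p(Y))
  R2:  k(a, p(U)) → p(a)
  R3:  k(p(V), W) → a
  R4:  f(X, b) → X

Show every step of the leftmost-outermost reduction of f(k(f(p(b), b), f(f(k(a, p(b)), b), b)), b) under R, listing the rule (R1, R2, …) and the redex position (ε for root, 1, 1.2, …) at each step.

a

1. f(k(f(p(b), b), f(f(k(a, p(b)), b), b)), b)  →  k(f(p(b), b), f(f(k(a, p(b)), b), b))   [R4 at ε]
2. k(f(p(b), b), f(f(k(a, p(b)), b), b))  →  k(p(b), f(f(k(a, p(b)), b), b))   [R4 at 1]
3. k(p(b), f(f(k(a, p(b)), b), b))  →  a   [R3 at ε]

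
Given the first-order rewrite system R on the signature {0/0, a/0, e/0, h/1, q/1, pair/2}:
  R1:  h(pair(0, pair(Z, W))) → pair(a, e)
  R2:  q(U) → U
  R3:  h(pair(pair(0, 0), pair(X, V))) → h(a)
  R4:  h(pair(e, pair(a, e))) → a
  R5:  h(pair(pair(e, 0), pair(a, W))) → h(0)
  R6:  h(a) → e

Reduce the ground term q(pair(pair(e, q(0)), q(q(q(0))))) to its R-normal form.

pair(pair(e, 0), 0)

1. q(pair(pair(e, q(0)), q(q(q(0)))))  →  pair(pair(e, q(0)), q(q(q(0))))   [R2 at ε]
2. pair(pair(e, q(0)), q(q(q(0))))  →  pair(pair(e, 0), q(q(q(0))))   [R2 at 1.2]
3. pair(pair(e, 0), q(q(q(0))))  →  pair(pair(e, 0), q(q(0)))   [R2 at 2]
4. pair(pair(e, 0), q(q(0)))  →  pair(pair(e, 0), q(0))   [R2 at 2]
5. pair(pair(e, 0), q(0))  →  pair(pair(e, 0), 0)   [R2 at 2]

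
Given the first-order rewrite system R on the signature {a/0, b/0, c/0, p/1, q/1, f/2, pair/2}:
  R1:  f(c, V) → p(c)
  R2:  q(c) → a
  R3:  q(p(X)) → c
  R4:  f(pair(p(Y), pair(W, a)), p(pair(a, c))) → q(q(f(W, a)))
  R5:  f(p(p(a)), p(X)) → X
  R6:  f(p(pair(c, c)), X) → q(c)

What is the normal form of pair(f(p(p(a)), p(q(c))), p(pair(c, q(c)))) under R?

1. pair(f(p(p(a)), p(q(c))), p(pair(c, q(c))))  →  pair(q(c), p(pair(c, q(c))))   [R5 at 1]
2. pair(q(c), p(pair(c, q(c))))  →  pair(a, p(pair(c, q(c))))   [R2 at 1]
3. pair(a, p(pair(c, q(c))))  →  pair(a, p(pair(c, a)))   [R2 at 2.1.2]

pair(a, p(pair(c, a)))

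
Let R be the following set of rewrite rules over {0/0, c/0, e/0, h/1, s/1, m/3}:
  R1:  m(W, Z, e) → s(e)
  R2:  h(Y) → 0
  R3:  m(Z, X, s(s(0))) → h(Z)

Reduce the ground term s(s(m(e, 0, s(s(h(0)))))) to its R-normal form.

s(s(0))

1. s(s(m(e, 0, s(s(h(0))))))  →  s(s(m(e, 0, s(s(0)))))   [R2 at 1.1.3.1.1]
2. s(s(m(e, 0, s(s(0)))))  →  s(s(h(e)))   [R3 at 1.1]
3. s(s(h(e)))  →  s(s(0))   [R2 at 1.1]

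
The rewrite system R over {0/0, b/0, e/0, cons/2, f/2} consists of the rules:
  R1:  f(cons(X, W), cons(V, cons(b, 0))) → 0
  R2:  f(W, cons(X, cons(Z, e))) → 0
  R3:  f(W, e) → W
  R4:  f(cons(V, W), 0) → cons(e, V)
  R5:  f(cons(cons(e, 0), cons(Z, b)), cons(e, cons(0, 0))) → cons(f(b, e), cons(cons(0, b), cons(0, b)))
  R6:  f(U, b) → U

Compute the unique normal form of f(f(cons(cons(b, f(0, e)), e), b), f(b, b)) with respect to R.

1. f(f(cons(cons(b, f(0, e)), e), b), f(b, b))  →  f(cons(cons(b, f(0, e)), e), f(b, b))   [R6 at 1]
2. f(cons(cons(b, f(0, e)), e), f(b, b))  →  f(cons(cons(b, 0), e), f(b, b))   [R3 at 1.1.2]
3. f(cons(cons(b, 0), e), f(b, b))  →  f(cons(cons(b, 0), e), b)   [R6 at 2]
4. f(cons(cons(b, 0), e), b)  →  cons(cons(b, 0), e)   [R6 at ε]

cons(cons(b, 0), e)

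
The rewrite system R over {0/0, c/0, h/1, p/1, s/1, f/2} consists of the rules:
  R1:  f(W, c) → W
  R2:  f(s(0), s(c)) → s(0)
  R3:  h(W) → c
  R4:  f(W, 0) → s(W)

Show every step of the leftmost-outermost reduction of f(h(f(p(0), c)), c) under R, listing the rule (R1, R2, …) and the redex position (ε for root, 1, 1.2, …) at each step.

1. f(h(f(p(0), c)), c)  →  h(f(p(0), c))   [R1 at ε]
2. h(f(p(0), c))  →  c   [R3 at ε]

c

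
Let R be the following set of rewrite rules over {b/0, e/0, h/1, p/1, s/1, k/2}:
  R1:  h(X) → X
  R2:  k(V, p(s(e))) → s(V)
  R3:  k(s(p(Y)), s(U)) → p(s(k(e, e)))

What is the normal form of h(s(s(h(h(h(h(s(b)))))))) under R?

s(s(s(b)))

1. h(s(s(h(h(h(h(s(b))))))))  →  s(s(h(h(h(h(s(b)))))))   [R1 at ε]
2. s(s(h(h(h(h(s(b)))))))  →  s(s(h(h(h(s(b))))))   [R1 at 1.1]
3. s(s(h(h(h(s(b))))))  →  s(s(h(h(s(b)))))   [R1 at 1.1]
4. s(s(h(h(s(b)))))  →  s(s(h(s(b))))   [R1 at 1.1]
5. s(s(h(s(b))))  →  s(s(s(b)))   [R1 at 1.1]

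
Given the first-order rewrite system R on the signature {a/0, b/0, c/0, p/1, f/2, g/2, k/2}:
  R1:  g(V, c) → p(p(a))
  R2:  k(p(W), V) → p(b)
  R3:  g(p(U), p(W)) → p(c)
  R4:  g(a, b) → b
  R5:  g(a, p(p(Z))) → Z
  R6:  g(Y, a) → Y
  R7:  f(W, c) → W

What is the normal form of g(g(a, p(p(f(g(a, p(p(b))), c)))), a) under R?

b

1. g(g(a, p(p(f(g(a, p(p(b))), c)))), a)  →  g(a, p(p(f(g(a, p(p(b))), c))))   [R6 at ε]
2. g(a, p(p(f(g(a, p(p(b))), c))))  →  f(g(a, p(p(b))), c)   [R5 at ε]
3. f(g(a, p(p(b))), c)  →  g(a, p(p(b)))   [R7 at ε]
4. g(a, p(p(b)))  →  b   [R5 at ε]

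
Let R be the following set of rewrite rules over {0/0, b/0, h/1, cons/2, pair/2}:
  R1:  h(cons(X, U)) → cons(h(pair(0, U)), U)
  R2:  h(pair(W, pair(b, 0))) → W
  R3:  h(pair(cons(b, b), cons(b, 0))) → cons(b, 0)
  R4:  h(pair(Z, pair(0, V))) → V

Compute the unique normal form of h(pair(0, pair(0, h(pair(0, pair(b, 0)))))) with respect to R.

1. h(pair(0, pair(0, h(pair(0, pair(b, 0))))))  →  h(pair(0, pair(b, 0)))   [R4 at ε]
2. h(pair(0, pair(b, 0)))  →  0   [R2 at ε]

0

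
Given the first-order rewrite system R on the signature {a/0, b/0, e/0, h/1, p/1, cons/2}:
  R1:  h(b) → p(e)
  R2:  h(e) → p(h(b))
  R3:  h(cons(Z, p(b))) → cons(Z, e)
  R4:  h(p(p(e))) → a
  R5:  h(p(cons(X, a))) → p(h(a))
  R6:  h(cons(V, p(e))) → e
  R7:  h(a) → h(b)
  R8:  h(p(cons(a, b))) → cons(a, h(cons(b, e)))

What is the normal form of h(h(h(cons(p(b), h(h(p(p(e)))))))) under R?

1. h(h(h(cons(p(b), h(h(p(p(e))))))))  →  h(h(h(cons(p(b), h(a)))))   [R4 at 1.1.1.2.1]
2. h(h(h(cons(p(b), h(a)))))  →  h(h(h(cons(p(b), h(b)))))   [R7 at 1.1.1.2]
3. h(h(h(cons(p(b), h(b)))))  →  h(h(h(cons(p(b), p(e)))))   [R1 at 1.1.1.2]
4. h(h(h(cons(p(b), p(e)))))  →  h(h(e))   [R6 at 1.1]
5. h(h(e))  →  h(p(h(b)))   [R2 at 1]
6. h(p(h(b)))  →  h(p(p(e)))   [R1 at 1.1]
7. h(p(p(e)))  →  a   [R4 at ε]

a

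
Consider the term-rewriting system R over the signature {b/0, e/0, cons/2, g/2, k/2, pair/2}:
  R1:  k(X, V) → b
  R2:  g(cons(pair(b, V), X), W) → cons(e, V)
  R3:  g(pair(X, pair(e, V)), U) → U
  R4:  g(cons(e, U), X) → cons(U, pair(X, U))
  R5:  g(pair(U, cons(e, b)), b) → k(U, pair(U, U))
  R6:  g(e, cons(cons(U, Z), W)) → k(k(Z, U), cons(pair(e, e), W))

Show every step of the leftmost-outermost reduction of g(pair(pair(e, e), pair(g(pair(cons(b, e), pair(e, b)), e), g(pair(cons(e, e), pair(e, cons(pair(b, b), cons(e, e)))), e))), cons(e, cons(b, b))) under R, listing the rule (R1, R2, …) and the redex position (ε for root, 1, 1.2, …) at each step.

cons(e, cons(b, b))

1. g(pair(pair(e, e), pair(g(pair(cons(b, e), pair(e, b)), e), g(pair(cons(e, e), pair(e, cons(pair(b, b), cons(e, e)))), e))), cons(e, cons(b, b)))  →  g(pair(pair(e, e), pair(e, g(pair(cons(e, e), pair(e, cons(pair(b, b), cons(e, e)))), e))), cons(e, cons(b, b)))   [R3 at 1.2.1]
2. g(pair(pair(e, e), pair(e, g(pair(cons(e, e), pair(e, cons(pair(b, b), cons(e, e)))), e))), cons(e, cons(b, b)))  →  cons(e, cons(b, b))   [R3 at ε]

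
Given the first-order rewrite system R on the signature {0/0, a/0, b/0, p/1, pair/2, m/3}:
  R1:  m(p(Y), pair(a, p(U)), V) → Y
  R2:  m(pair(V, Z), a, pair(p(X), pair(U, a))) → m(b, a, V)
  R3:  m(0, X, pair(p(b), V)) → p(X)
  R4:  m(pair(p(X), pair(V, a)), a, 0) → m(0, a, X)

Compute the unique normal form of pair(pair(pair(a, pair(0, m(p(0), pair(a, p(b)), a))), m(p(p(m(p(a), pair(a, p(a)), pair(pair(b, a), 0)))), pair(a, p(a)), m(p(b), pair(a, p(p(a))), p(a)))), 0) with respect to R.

1. pair(pair(pair(a, pair(0, m(p(0), pair(a, p(b)), a))), m(p(p(m(p(a), pair(a, p(a)), pair(pair(b, a), 0)))), pair(a, p(a)), m(p(b), pair(a, p(p(a))), p(a)))), 0)  →  pair(pair(pair(a, pair(0, 0)), m(p(p(m(p(a), pair(a, p(a)), pair(pair(b, a), 0)))), pair(a, p(a)), m(p(b), pair(a, p(p(a))), p(a)))), 0)   [R1 at 1.1.2.2]
2. pair(pair(pair(a, pair(0, 0)), m(p(p(m(p(a), pair(a, p(a)), pair(pair(b, a), 0)))), pair(a, p(a)), m(p(b), pair(a, p(p(a))), p(a)))), 0)  →  pair(pair(pair(a, pair(0, 0)), p(m(p(a), pair(a, p(a)), pair(pair(b, a), 0)))), 0)   [R1 at 1.2]
3. pair(pair(pair(a, pair(0, 0)), p(m(p(a), pair(a, p(a)), pair(pair(b, a), 0)))), 0)  →  pair(pair(pair(a, pair(0, 0)), p(a)), 0)   [R1 at 1.2.1]

pair(pair(pair(a, pair(0, 0)), p(a)), 0)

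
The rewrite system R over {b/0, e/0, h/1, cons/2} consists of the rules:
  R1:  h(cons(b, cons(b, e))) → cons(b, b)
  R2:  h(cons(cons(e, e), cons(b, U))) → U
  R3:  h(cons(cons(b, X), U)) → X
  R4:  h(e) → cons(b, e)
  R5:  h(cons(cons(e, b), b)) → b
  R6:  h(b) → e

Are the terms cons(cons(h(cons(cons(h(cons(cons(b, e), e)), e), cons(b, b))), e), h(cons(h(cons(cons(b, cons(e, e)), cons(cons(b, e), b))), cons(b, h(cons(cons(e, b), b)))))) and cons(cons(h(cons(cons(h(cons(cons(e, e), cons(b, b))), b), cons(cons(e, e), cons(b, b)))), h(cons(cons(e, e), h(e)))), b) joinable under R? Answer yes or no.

Reduce t₁ = cons(cons(h(cons(cons(h(cons(cons(b, e), e)), e), cons(b, b))), e), h(cons(h(cons(cons(b, cons(e, e)), cons(cons(b, e), b))), cons(b, h(cons(cons(e, b), b)))))):
1. cons(cons(h(cons(cons(h(cons(cons(b, e), e)), e), cons(b, b))), e), h(cons(h(cons(cons(b, cons(e, e)), cons(cons(b, e), b))), cons(b, h(cons(cons(e, b), b))))))  →  cons(cons(h(cons(cons(e, e), cons(b, b))), e), h(cons(h(cons(cons(b, cons(e, e)), cons(cons(b, e), b))), cons(b, h(cons(cons(e, b), b))))))   [R3 at 1.1.1.1.1]
2. cons(cons(h(cons(cons(e, e), cons(b, b))), e), h(cons(h(cons(cons(b, cons(e, e)), cons(cons(b, e), b))), cons(b, h(cons(cons(e, b), b))))))  →  cons(cons(b, e), h(cons(h(cons(cons(b, cons(e, e)), cons(cons(b, e), b))), cons(b, h(cons(cons(e, b), b))))))   [R2 at 1.1]
3. cons(cons(b, e), h(cons(h(cons(cons(b, cons(e, e)), cons(cons(b, e), b))), cons(b, h(cons(cons(e, b), b))))))  →  cons(cons(b, e), h(cons(cons(e, e), cons(b, h(cons(cons(e, b), b))))))   [R3 at 2.1.1]
4. cons(cons(b, e), h(cons(cons(e, e), cons(b, h(cons(cons(e, b), b))))))  →  cons(cons(b, e), h(cons(cons(e, b), b)))   [R2 at 2]
5. cons(cons(b, e), h(cons(cons(e, b), b)))  →  cons(cons(b, e), b)   [R5 at 2]

Reduce t₂ = cons(cons(h(cons(cons(h(cons(cons(e, e), cons(b, b))), b), cons(cons(e, e), cons(b, b)))), h(cons(cons(e, e), h(e)))), b):
1. cons(cons(h(cons(cons(h(cons(cons(e, e), cons(b, b))), b), cons(cons(e, e), cons(b, b)))), h(cons(cons(e, e), h(e)))), b)  →  cons(cons(h(cons(cons(b, b), cons(cons(e, e), cons(b, b)))), h(cons(cons(e, e), h(e)))), b)   [R2 at 1.1.1.1.1]
2. cons(cons(h(cons(cons(b, b), cons(cons(e, e), cons(b, b)))), h(cons(cons(e, e), h(e)))), b)  →  cons(cons(b, h(cons(cons(e, e), h(e)))), b)   [R3 at 1.1]
3. cons(cons(b, h(cons(cons(e, e), h(e)))), b)  →  cons(cons(b, h(cons(cons(e, e), cons(b, e)))), b)   [R4 at 1.2.1.2]
4. cons(cons(b, h(cons(cons(e, e), cons(b, e)))), b)  →  cons(cons(b, e), b)   [R2 at 1.2]

yes — NF(t₁) = cons(cons(b, e), b), NF(t₂) = cons(cons(b, e), b)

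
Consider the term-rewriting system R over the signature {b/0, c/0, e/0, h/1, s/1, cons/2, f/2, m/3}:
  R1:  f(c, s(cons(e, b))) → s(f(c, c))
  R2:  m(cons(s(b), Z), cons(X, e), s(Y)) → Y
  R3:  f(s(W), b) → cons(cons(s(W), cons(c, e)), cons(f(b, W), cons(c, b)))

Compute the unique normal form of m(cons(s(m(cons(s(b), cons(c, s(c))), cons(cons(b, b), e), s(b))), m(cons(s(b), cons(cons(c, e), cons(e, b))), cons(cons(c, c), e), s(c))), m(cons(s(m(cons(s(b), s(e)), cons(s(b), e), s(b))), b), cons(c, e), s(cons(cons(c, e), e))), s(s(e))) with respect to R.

1. m(cons(s(m(cons(s(b), cons(c, s(c))), cons(cons(b, b), e), s(b))), m(cons(s(b), cons(cons(c, e), cons(e, b))), cons(cons(c, c), e), s(c))), m(cons(s(m(cons(s(b), s(e)), cons(s(b), e), s(b))), b), cons(c, e), s(cons(cons(c, e), e))), s(s(e)))  →  m(cons(s(b), m(cons(s(b), cons(cons(c, e), cons(e, b))), cons(cons(c, c), e), s(c))), m(cons(s(m(cons(s(b), s(e)), cons(s(b), e), s(b))), b), cons(c, e), s(cons(cons(c, e), e))), s(s(e)))   [R2 at 1.1.1]
2. m(cons(s(b), m(cons(s(b), cons(cons(c, e), cons(e, b))), cons(cons(c, c), e), s(c))), m(cons(s(m(cons(s(b), s(e)), cons(s(b), e), s(b))), b), cons(c, e), s(cons(cons(c, e), e))), s(s(e)))  →  m(cons(s(b), c), m(cons(s(m(cons(s(b), s(e)), cons(s(b), e), s(b))), b), cons(c, e), s(cons(cons(c, e), e))), s(s(e)))   [R2 at 1.2]
3. m(cons(s(b), c), m(cons(s(m(cons(s(b), s(e)), cons(s(b), e), s(b))), b), cons(c, e), s(cons(cons(c, e), e))), s(s(e)))  →  m(cons(s(b), c), m(cons(s(b), b), cons(c, e), s(cons(cons(c, e), e))), s(s(e)))   [R2 at 2.1.1.1]
4. m(cons(s(b), c), m(cons(s(b), b), cons(c, e), s(cons(cons(c, e), e))), s(s(e)))  →  m(cons(s(b), c), cons(cons(c, e), e), s(s(e)))   [R2 at 2]
5. m(cons(s(b), c), cons(cons(c, e), e), s(s(e)))  →  s(e)   [R2 at ε]

s(e)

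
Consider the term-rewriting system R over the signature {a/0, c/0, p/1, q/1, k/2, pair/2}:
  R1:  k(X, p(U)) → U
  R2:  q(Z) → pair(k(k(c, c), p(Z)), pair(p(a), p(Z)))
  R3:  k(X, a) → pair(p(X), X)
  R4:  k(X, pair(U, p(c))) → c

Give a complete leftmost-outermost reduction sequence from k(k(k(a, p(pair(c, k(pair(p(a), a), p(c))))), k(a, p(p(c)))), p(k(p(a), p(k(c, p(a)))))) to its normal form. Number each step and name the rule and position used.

a

1. k(k(k(a, p(pair(c, k(pair(p(a), a), p(c))))), k(a, p(p(c)))), p(k(p(a), p(k(c, p(a))))))  →  k(p(a), p(k(c, p(a))))   [R1 at ε]
2. k(p(a), p(k(c, p(a))))  →  k(c, p(a))   [R1 at ε]
3. k(c, p(a))  →  a   [R1 at ε]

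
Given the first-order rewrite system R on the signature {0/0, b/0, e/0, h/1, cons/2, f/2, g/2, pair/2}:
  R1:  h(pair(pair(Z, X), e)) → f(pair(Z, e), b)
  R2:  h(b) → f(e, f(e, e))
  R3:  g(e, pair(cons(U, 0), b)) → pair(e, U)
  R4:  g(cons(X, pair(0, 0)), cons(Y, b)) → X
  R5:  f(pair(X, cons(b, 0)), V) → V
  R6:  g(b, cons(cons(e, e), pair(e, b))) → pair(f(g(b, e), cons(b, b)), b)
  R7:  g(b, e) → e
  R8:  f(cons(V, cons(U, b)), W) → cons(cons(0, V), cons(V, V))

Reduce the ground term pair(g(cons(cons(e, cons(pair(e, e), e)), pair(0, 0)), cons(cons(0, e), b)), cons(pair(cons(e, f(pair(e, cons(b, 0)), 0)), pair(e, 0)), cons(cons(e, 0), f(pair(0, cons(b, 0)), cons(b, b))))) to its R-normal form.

pair(cons(e, cons(pair(e, e), e)), cons(pair(cons(e, 0), pair(e, 0)), cons(cons(e, 0), cons(b, b))))

1. pair(g(cons(cons(e, cons(pair(e, e), e)), pair(0, 0)), cons(cons(0, e), b)), cons(pair(cons(e, f(pair(e, cons(b, 0)), 0)), pair(e, 0)), cons(cons(e, 0), f(pair(0, cons(b, 0)), cons(b, b)))))  →  pair(cons(e, cons(pair(e, e), e)), cons(pair(cons(e, f(pair(e, cons(b, 0)), 0)), pair(e, 0)), cons(cons(e, 0), f(pair(0, cons(b, 0)), cons(b, b)))))   [R4 at 1]
2. pair(cons(e, cons(pair(e, e), e)), cons(pair(cons(e, f(pair(e, cons(b, 0)), 0)), pair(e, 0)), cons(cons(e, 0), f(pair(0, cons(b, 0)), cons(b, b)))))  →  pair(cons(e, cons(pair(e, e), e)), cons(pair(cons(e, 0), pair(e, 0)), cons(cons(e, 0), f(pair(0, cons(b, 0)), cons(b, b)))))   [R5 at 2.1.1.2]
3. pair(cons(e, cons(pair(e, e), e)), cons(pair(cons(e, 0), pair(e, 0)), cons(cons(e, 0), f(pair(0, cons(b, 0)), cons(b, b)))))  →  pair(cons(e, cons(pair(e, e), e)), cons(pair(cons(e, 0), pair(e, 0)), cons(cons(e, 0), cons(b, b))))   [R5 at 2.2.2]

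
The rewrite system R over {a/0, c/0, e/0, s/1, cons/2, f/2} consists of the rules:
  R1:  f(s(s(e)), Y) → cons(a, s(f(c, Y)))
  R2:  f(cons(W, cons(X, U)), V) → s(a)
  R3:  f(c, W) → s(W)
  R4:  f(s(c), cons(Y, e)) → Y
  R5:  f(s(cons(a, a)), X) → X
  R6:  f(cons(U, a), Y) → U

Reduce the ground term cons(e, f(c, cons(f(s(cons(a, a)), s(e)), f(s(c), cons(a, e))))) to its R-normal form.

cons(e, s(cons(s(e), a)))

1. cons(e, f(c, cons(f(s(cons(a, a)), s(e)), f(s(c), cons(a, e)))))  →  cons(e, s(cons(f(s(cons(a, a)), s(e)), f(s(c), cons(a, e)))))   [R3 at 2]
2. cons(e, s(cons(f(s(cons(a, a)), s(e)), f(s(c), cons(a, e)))))  →  cons(e, s(cons(s(e), f(s(c), cons(a, e)))))   [R5 at 2.1.1]
3. cons(e, s(cons(s(e), f(s(c), cons(a, e)))))  →  cons(e, s(cons(s(e), a)))   [R4 at 2.1.2]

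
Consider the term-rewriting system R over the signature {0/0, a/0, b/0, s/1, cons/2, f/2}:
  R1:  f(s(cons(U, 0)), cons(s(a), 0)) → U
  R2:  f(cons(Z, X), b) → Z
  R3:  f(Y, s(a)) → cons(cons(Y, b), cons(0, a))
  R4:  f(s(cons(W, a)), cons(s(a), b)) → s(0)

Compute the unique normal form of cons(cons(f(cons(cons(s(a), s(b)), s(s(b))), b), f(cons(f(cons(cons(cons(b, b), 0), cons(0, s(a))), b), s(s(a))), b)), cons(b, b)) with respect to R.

cons(cons(cons(s(a), s(b)), cons(cons(b, b), 0)), cons(b, b))

1. cons(cons(f(cons(cons(s(a), s(b)), s(s(b))), b), f(cons(f(cons(cons(cons(b, b), 0), cons(0, s(a))), b), s(s(a))), b)), cons(b, b))  →  cons(cons(cons(s(a), s(b)), f(cons(f(cons(cons(cons(b, b), 0), cons(0, s(a))), b), s(s(a))), b)), cons(b, b))   [R2 at 1.1]
2. cons(cons(cons(s(a), s(b)), f(cons(f(cons(cons(cons(b, b), 0), cons(0, s(a))), b), s(s(a))), b)), cons(b, b))  →  cons(cons(cons(s(a), s(b)), f(cons(cons(cons(b, b), 0), cons(0, s(a))), b)), cons(b, b))   [R2 at 1.2]
3. cons(cons(cons(s(a), s(b)), f(cons(cons(cons(b, b), 0), cons(0, s(a))), b)), cons(b, b))  →  cons(cons(cons(s(a), s(b)), cons(cons(b, b), 0)), cons(b, b))   [R2 at 1.2]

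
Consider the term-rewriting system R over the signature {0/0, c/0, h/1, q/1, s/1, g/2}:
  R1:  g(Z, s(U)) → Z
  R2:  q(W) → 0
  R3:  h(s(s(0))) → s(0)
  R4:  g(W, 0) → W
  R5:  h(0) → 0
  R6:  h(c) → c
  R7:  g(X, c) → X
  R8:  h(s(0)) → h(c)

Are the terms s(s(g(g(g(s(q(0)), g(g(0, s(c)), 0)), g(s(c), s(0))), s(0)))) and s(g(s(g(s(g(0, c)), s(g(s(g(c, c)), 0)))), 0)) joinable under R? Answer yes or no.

Reduce t₁ = s(s(g(g(g(s(q(0)), g(g(0, s(c)), 0)), g(s(c), s(0))), s(0)))):
1. s(s(g(g(g(s(q(0)), g(g(0, s(c)), 0)), g(s(c), s(0))), s(0))))  →  s(s(g(g(s(q(0)), g(g(0, s(c)), 0)), g(s(c), s(0)))))   [R1 at 1.1]
2. s(s(g(g(s(q(0)), g(g(0, s(c)), 0)), g(s(c), s(0)))))  →  s(s(g(g(s(0), g(g(0, s(c)), 0)), g(s(c), s(0)))))   [R2 at 1.1.1.1.1]
3. s(s(g(g(s(0), g(g(0, s(c)), 0)), g(s(c), s(0)))))  →  s(s(g(g(s(0), g(0, s(c))), g(s(c), s(0)))))   [R4 at 1.1.1.2]
4. s(s(g(g(s(0), g(0, s(c))), g(s(c), s(0)))))  →  s(s(g(g(s(0), 0), g(s(c), s(0)))))   [R1 at 1.1.1.2]
5. s(s(g(g(s(0), 0), g(s(c), s(0)))))  →  s(s(g(s(0), g(s(c), s(0)))))   [R4 at 1.1.1]
6. s(s(g(s(0), g(s(c), s(0)))))  →  s(s(g(s(0), s(c))))   [R1 at 1.1.2]
7. s(s(g(s(0), s(c))))  →  s(s(s(0)))   [R1 at 1.1]

Reduce t₂ = s(g(s(g(s(g(0, c)), s(g(s(g(c, c)), 0)))), 0)):
1. s(g(s(g(s(g(0, c)), s(g(s(g(c, c)), 0)))), 0))  →  s(s(g(s(g(0, c)), s(g(s(g(c, c)), 0)))))   [R4 at 1]
2. s(s(g(s(g(0, c)), s(g(s(g(c, c)), 0)))))  →  s(s(s(g(0, c))))   [R1 at 1.1]
3. s(s(s(g(0, c))))  →  s(s(s(0)))   [R7 at 1.1.1]

yes — NF(t₁) = s(s(s(0))), NF(t₂) = s(s(s(0)))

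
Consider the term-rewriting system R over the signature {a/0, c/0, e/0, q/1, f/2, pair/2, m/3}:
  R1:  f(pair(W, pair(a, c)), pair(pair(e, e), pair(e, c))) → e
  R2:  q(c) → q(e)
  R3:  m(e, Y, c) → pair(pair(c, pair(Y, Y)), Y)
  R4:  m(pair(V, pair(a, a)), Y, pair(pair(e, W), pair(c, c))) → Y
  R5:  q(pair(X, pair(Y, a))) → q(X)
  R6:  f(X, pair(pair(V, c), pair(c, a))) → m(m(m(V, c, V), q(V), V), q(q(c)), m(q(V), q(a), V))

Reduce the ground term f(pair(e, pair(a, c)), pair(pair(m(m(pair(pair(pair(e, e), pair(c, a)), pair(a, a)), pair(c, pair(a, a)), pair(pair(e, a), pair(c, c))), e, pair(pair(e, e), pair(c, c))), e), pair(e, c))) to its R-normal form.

1. f(pair(e, pair(a, c)), pair(pair(m(m(pair(pair(pair(e, e), pair(c, a)), pair(a, a)), pair(c, pair(a, a)), pair(pair(e, a), pair(c, c))), e, pair(pair(e, e), pair(c, c))), e), pair(e, c)))  →  f(pair(e, pair(a, c)), pair(pair(m(pair(c, pair(a, a)), e, pair(pair(e, e), pair(c, c))), e), pair(e, c)))   [R4 at 2.1.1.1]
2. f(pair(e, pair(a, c)), pair(pair(m(pair(c, pair(a, a)), e, pair(pair(e, e), pair(c, c))), e), pair(e, c)))  →  f(pair(e, pair(a, c)), pair(pair(e, e), pair(e, c)))   [R4 at 2.1.1]
3. f(pair(e, pair(a, c)), pair(pair(e, e), pair(e, c)))  →  e   [R1 at ε]

e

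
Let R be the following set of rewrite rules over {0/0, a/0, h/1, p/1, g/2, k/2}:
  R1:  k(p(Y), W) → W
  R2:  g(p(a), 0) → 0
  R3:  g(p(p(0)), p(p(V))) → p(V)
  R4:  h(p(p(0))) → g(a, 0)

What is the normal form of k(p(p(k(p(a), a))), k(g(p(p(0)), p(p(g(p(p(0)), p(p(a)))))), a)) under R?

a

1. k(p(p(k(p(a), a))), k(g(p(p(0)), p(p(g(p(p(0)), p(p(a)))))), a))  →  k(g(p(p(0)), p(p(g(p(p(0)), p(p(a)))))), a)   [R1 at ε]
2. k(g(p(p(0)), p(p(g(p(p(0)), p(p(a)))))), a)  →  k(p(g(p(p(0)), p(p(a)))), a)   [R3 at 1]
3. k(p(g(p(p(0)), p(p(a)))), a)  →  a   [R1 at ε]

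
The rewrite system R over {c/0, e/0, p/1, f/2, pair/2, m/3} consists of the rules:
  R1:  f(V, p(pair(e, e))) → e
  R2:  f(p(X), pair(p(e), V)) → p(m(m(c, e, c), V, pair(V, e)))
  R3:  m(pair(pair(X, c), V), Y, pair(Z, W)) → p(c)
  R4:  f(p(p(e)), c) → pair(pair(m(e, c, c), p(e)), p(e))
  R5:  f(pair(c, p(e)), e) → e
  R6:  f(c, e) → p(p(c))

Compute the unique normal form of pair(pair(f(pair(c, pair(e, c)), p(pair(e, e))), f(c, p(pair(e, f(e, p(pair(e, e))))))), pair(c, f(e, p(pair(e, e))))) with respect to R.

pair(pair(e, e), pair(c, e))

1. pair(pair(f(pair(c, pair(e, c)), p(pair(e, e))), f(c, p(pair(e, f(e, p(pair(e, e))))))), pair(c, f(e, p(pair(e, e)))))  →  pair(pair(e, f(c, p(pair(e, f(e, p(pair(e, e))))))), pair(c, f(e, p(pair(e, e)))))   [R1 at 1.1]
2. pair(pair(e, f(c, p(pair(e, f(e, p(pair(e, e))))))), pair(c, f(e, p(pair(e, e)))))  →  pair(pair(e, f(c, p(pair(e, e)))), pair(c, f(e, p(pair(e, e)))))   [R1 at 1.2.2.1.2]
3. pair(pair(e, f(c, p(pair(e, e)))), pair(c, f(e, p(pair(e, e)))))  →  pair(pair(e, e), pair(c, f(e, p(pair(e, e)))))   [R1 at 1.2]
4. pair(pair(e, e), pair(c, f(e, p(pair(e, e)))))  →  pair(pair(e, e), pair(c, e))   [R1 at 2.2]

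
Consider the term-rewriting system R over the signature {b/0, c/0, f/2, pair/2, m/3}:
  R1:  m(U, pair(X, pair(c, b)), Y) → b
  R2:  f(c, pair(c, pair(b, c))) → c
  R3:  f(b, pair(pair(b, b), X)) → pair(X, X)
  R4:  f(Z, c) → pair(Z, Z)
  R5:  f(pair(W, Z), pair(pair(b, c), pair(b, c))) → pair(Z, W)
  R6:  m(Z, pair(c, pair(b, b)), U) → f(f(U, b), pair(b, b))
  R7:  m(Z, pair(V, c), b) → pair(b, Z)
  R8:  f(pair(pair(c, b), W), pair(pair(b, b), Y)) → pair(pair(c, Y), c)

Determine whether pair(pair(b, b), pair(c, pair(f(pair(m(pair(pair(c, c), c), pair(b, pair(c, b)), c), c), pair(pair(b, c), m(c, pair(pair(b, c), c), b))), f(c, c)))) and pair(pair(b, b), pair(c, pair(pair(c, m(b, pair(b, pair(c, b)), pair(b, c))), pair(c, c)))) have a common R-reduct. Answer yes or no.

Reduce t₁ = pair(pair(b, b), pair(c, pair(f(pair(m(pair(pair(c, c), c), pair(b, pair(c, b)), c), c), pair(pair(b, c), m(c, pair(pair(b, c), c), b))), f(c, c)))):
1. pair(pair(b, b), pair(c, pair(f(pair(m(pair(pair(c, c), c), pair(b, pair(c, b)), c), c), pair(pair(b, c), m(c, pair(pair(b, c), c), b))), f(c, c))))  →  pair(pair(b, b), pair(c, pair(f(pair(b, c), pair(pair(b, c), m(c, pair(pair(b, c), c), b))), f(c, c))))   [R1 at 2.2.1.1.1]
2. pair(pair(b, b), pair(c, pair(f(pair(b, c), pair(pair(b, c), m(c, pair(pair(b, c), c), b))), f(c, c))))  →  pair(pair(b, b), pair(c, pair(f(pair(b, c), pair(pair(b, c), pair(b, c))), f(c, c))))   [R7 at 2.2.1.2.2]
3. pair(pair(b, b), pair(c, pair(f(pair(b, c), pair(pair(b, c), pair(b, c))), f(c, c))))  →  pair(pair(b, b), pair(c, pair(pair(c, b), f(c, c))))   [R5 at 2.2.1]
4. pair(pair(b, b), pair(c, pair(pair(c, b), f(c, c))))  →  pair(pair(b, b), pair(c, pair(pair(c, b), pair(c, c))))   [R4 at 2.2.2]

Reduce t₂ = pair(pair(b, b), pair(c, pair(pair(c, m(b, pair(b, pair(c, b)), pair(b, c))), pair(c, c)))):
1. pair(pair(b, b), pair(c, pair(pair(c, m(b, pair(b, pair(c, b)), pair(b, c))), pair(c, c))))  →  pair(pair(b, b), pair(c, pair(pair(c, b), pair(c, c))))   [R1 at 2.2.1.2]

yes — NF(t₁) = pair(pair(b, b), pair(c, pair(pair(c, b), pair(c, c)))), NF(t₂) = pair(pair(b, b), pair(c, pair(pair(c, b), pair(c, c))))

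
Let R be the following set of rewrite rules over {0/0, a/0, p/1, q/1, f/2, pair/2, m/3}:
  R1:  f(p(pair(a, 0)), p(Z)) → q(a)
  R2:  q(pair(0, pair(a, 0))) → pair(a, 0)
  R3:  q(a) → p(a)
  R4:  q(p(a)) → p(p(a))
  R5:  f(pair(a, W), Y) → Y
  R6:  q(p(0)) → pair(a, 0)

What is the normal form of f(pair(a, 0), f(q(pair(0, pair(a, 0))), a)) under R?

a

1. f(pair(a, 0), f(q(pair(0, pair(a, 0))), a))  →  f(q(pair(0, pair(a, 0))), a)   [R5 at ε]
2. f(q(pair(0, pair(a, 0))), a)  →  f(pair(a, 0), a)   [R2 at 1]
3. f(pair(a, 0), a)  →  a   [R5 at ε]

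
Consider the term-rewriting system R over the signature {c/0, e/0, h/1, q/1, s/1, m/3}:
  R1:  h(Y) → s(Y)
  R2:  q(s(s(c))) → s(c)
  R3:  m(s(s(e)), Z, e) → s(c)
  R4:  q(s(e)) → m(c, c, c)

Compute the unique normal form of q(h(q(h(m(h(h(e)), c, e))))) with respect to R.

s(c)

1. q(h(q(h(m(h(h(e)), c, e)))))  →  q(s(q(h(m(h(h(e)), c, e)))))   [R1 at 1]
2. q(s(q(h(m(h(h(e)), c, e)))))  →  q(s(q(s(m(h(h(e)), c, e)))))   [R1 at 1.1.1]
3. q(s(q(s(m(h(h(e)), c, e)))))  →  q(s(q(s(m(s(h(e)), c, e)))))   [R1 at 1.1.1.1.1]
4. q(s(q(s(m(s(h(e)), c, e)))))  →  q(s(q(s(m(s(s(e)), c, e)))))   [R1 at 1.1.1.1.1.1]
5. q(s(q(s(m(s(s(e)), c, e)))))  →  q(s(q(s(s(c)))))   [R3 at 1.1.1.1]
6. q(s(q(s(s(c)))))  →  q(s(s(c)))   [R2 at 1.1]
7. q(s(s(c)))  →  s(c)   [R2 at ε]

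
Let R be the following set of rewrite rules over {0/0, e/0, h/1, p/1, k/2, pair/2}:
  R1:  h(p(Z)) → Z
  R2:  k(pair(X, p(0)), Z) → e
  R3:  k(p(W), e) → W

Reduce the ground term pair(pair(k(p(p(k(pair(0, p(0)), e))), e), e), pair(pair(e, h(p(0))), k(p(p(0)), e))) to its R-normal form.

pair(pair(p(e), e), pair(pair(e, 0), p(0)))

1. pair(pair(k(p(p(k(pair(0, p(0)), e))), e), e), pair(pair(e, h(p(0))), k(p(p(0)), e)))  →  pair(pair(p(k(pair(0, p(0)), e)), e), pair(pair(e, h(p(0))), k(p(p(0)), e)))   [R3 at 1.1]
2. pair(pair(p(k(pair(0, p(0)), e)), e), pair(pair(e, h(p(0))), k(p(p(0)), e)))  →  pair(pair(p(e), e), pair(pair(e, h(p(0))), k(p(p(0)), e)))   [R2 at 1.1.1]
3. pair(pair(p(e), e), pair(pair(e, h(p(0))), k(p(p(0)), e)))  →  pair(pair(p(e), e), pair(pair(e, 0), k(p(p(0)), e)))   [R1 at 2.1.2]
4. pair(pair(p(e), e), pair(pair(e, 0), k(p(p(0)), e)))  →  pair(pair(p(e), e), pair(pair(e, 0), p(0)))   [R3 at 2.2]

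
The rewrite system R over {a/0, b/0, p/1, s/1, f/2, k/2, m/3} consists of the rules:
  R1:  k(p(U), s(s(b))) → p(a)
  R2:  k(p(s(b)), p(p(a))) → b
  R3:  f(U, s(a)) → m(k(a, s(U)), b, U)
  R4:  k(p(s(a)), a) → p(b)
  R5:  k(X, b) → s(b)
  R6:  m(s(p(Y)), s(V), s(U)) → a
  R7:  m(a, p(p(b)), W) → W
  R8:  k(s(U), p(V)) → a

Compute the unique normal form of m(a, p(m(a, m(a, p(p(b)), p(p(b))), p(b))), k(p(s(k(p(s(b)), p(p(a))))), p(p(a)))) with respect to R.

b

1. m(a, p(m(a, m(a, p(p(b)), p(p(b))), p(b))), k(p(s(k(p(s(b)), p(p(a))))), p(p(a))))  →  m(a, p(m(a, p(p(b)), p(b))), k(p(s(k(p(s(b)), p(p(a))))), p(p(a))))   [R7 at 2.1.2]
2. m(a, p(m(a, p(p(b)), p(b))), k(p(s(k(p(s(b)), p(p(a))))), p(p(a))))  →  m(a, p(p(b)), k(p(s(k(p(s(b)), p(p(a))))), p(p(a))))   [R7 at 2.1]
3. m(a, p(p(b)), k(p(s(k(p(s(b)), p(p(a))))), p(p(a))))  →  k(p(s(k(p(s(b)), p(p(a))))), p(p(a)))   [R7 at ε]
4. k(p(s(k(p(s(b)), p(p(a))))), p(p(a)))  →  k(p(s(b)), p(p(a)))   [R2 at 1.1.1]
5. k(p(s(b)), p(p(a)))  →  b   [R2 at ε]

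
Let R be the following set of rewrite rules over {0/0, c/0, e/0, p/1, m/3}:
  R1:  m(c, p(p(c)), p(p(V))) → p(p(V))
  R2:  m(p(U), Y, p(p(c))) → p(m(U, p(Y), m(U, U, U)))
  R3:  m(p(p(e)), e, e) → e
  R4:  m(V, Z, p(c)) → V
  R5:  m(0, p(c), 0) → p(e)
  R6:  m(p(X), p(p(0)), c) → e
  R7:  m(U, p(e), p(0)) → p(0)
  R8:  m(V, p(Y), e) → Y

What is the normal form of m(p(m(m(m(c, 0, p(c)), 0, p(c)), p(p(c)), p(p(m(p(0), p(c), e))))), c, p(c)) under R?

1. m(p(m(m(m(c, 0, p(c)), 0, p(c)), p(p(c)), p(p(m(p(0), p(c), e))))), c, p(c))  →  p(m(m(m(c, 0, p(c)), 0, p(c)), p(p(c)), p(p(m(p(0), p(c), e)))))   [R4 at ε]
2. p(m(m(m(c, 0, p(c)), 0, p(c)), p(p(c)), p(p(m(p(0), p(c), e)))))  →  p(m(m(c, 0, p(c)), p(p(c)), p(p(m(p(0), p(c), e)))))   [R4 at 1.1]
3. p(m(m(c, 0, p(c)), p(p(c)), p(p(m(p(0), p(c), e)))))  →  p(m(c, p(p(c)), p(p(m(p(0), p(c), e)))))   [R4 at 1.1]
4. p(m(c, p(p(c)), p(p(m(p(0), p(c), e)))))  →  p(p(p(m(p(0), p(c), e))))   [R1 at 1]
5. p(p(p(m(p(0), p(c), e))))  →  p(p(p(c)))   [R8 at 1.1.1]

p(p(p(c)))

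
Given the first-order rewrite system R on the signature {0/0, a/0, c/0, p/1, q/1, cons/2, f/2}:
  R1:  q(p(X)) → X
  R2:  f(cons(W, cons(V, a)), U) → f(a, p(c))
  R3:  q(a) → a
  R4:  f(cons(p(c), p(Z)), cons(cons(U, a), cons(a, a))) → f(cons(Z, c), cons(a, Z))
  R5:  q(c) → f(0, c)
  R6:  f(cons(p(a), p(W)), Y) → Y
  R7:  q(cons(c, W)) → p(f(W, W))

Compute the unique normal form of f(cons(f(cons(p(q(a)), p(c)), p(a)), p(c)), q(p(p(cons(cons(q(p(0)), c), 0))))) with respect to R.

1. f(cons(f(cons(p(q(a)), p(c)), p(a)), p(c)), q(p(p(cons(cons(q(p(0)), c), 0)))))  →  f(cons(f(cons(p(a), p(c)), p(a)), p(c)), q(p(p(cons(cons(q(p(0)), c), 0)))))   [R3 at 1.1.1.1.1]
2. f(cons(f(cons(p(a), p(c)), p(a)), p(c)), q(p(p(cons(cons(q(p(0)), c), 0)))))  →  f(cons(p(a), p(c)), q(p(p(cons(cons(q(p(0)), c), 0)))))   [R6 at 1.1]
3. f(cons(p(a), p(c)), q(p(p(cons(cons(q(p(0)), c), 0)))))  →  q(p(p(cons(cons(q(p(0)), c), 0))))   [R6 at ε]
4. q(p(p(cons(cons(q(p(0)), c), 0))))  →  p(cons(cons(q(p(0)), c), 0))   [R1 at ε]
5. p(cons(cons(q(p(0)), c), 0))  →  p(cons(cons(0, c), 0))   [R1 at 1.1.1]

p(cons(cons(0, c), 0))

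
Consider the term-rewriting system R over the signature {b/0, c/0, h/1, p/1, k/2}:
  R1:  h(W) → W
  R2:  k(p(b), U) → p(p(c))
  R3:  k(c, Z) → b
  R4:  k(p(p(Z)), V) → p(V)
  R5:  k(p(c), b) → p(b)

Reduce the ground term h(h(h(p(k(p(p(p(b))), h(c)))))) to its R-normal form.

p(p(c))

1. h(h(h(p(k(p(p(p(b))), h(c))))))  →  h(h(p(k(p(p(p(b))), h(c)))))   [R1 at ε]
2. h(h(p(k(p(p(p(b))), h(c)))))  →  h(p(k(p(p(p(b))), h(c))))   [R1 at ε]
3. h(p(k(p(p(p(b))), h(c))))  →  p(k(p(p(p(b))), h(c)))   [R1 at ε]
4. p(k(p(p(p(b))), h(c)))  →  p(p(h(c)))   [R4 at 1]
5. p(p(h(c)))  →  p(p(c))   [R1 at 1.1]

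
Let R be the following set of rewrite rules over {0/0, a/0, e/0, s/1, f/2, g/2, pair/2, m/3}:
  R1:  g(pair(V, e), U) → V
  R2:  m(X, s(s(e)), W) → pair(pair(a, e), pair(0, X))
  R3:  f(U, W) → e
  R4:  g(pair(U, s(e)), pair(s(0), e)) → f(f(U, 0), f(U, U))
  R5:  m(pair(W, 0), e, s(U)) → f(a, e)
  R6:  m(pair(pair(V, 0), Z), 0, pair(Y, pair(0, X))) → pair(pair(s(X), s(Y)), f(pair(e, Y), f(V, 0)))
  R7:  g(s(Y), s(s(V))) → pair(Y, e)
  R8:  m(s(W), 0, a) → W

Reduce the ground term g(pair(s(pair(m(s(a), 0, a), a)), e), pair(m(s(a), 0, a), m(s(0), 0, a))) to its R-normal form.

s(pair(a, a))

1. g(pair(s(pair(m(s(a), 0, a), a)), e), pair(m(s(a), 0, a), m(s(0), 0, a)))  →  s(pair(m(s(a), 0, a), a))   [R1 at ε]
2. s(pair(m(s(a), 0, a), a))  →  s(pair(a, a))   [R8 at 1.1]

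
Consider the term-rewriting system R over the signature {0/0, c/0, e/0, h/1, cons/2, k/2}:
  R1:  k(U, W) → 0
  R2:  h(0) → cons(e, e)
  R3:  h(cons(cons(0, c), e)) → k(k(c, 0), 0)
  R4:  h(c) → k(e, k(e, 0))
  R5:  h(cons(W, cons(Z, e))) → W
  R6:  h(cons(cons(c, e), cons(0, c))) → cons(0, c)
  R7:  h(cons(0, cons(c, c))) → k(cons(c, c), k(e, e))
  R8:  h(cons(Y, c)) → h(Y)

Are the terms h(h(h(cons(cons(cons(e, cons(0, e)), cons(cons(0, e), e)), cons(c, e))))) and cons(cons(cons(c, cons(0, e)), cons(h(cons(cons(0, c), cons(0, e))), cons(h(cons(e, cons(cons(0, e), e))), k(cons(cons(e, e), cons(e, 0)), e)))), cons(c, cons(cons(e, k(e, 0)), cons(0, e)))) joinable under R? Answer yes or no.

Reduce t₁ = h(h(h(cons(cons(cons(e, cons(0, e)), cons(cons(0, e), e)), cons(c, e))))):
1. h(h(h(cons(cons(cons(e, cons(0, e)), cons(cons(0, e), e)), cons(c, e)))))  →  h(h(cons(cons(e, cons(0, e)), cons(cons(0, e), e))))   [R5 at 1.1]
2. h(h(cons(cons(e, cons(0, e)), cons(cons(0, e), e))))  →  h(cons(e, cons(0, e)))   [R5 at 1]
3. h(cons(e, cons(0, e)))  →  e   [R5 at ε]

Reduce t₂ = cons(cons(cons(c, cons(0, e)), cons(h(cons(cons(0, c), cons(0, e))), cons(h(cons(e, cons(cons(0, e), e))), k(cons(cons(e, e), cons(e, 0)), e)))), cons(c, cons(cons(e, k(e, 0)), cons(0, e)))):
1. cons(cons(cons(c, cons(0, e)), cons(h(cons(cons(0, c), cons(0, e))), cons(h(cons(e, cons(cons(0, e), e))), k(cons(cons(e, e), cons(e, 0)), e)))), cons(c, cons(cons(e, k(e, 0)), cons(0, e))))  →  cons(cons(cons(c, cons(0, e)), cons(cons(0, c), cons(h(cons(e, cons(cons(0, e), e))), k(cons(cons(e, e), cons(e, 0)), e)))), cons(c, cons(cons(e, k(e, 0)), cons(0, e))))   [R5 at 1.2.1]
2. cons(cons(cons(c, cons(0, e)), cons(cons(0, c), cons(h(cons(e, cons(cons(0, e), e))), k(cons(cons(e, e), cons(e, 0)), e)))), cons(c, cons(cons(e, k(e, 0)), cons(0, e))))  →  cons(cons(cons(c, cons(0, e)), cons(cons(0, c), cons(e, k(cons(cons(e, e), cons(e, 0)), e)))), cons(c, cons(cons(e, k(e, 0)), cons(0, e))))   [R5 at 1.2.2.1]
3. cons(cons(cons(c, cons(0, e)), cons(cons(0, c), cons(e, k(cons(cons(e, e), cons(e, 0)), e)))), cons(c, cons(cons(e, k(e, 0)), cons(0, e))))  →  cons(cons(cons(c, cons(0, e)), cons(cons(0, c), cons(e, 0))), cons(c, cons(cons(e, k(e, 0)), cons(0, e))))   [R1 at 1.2.2.2]
4. cons(cons(cons(c, cons(0, e)), cons(cons(0, c), cons(e, 0))), cons(c, cons(cons(e, k(e, 0)), cons(0, e))))  →  cons(cons(cons(c, cons(0, e)), cons(cons(0, c), cons(e, 0))), cons(c, cons(cons(e, 0), cons(0, e))))   [R1 at 2.2.1.2]

no — NF(t₁) = e, NF(t₂) = cons(cons(cons(c, cons(0, e)), cons(cons(0, c), cons(e, 0))), cons(c, cons(cons(e, 0), cons(0, e))))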